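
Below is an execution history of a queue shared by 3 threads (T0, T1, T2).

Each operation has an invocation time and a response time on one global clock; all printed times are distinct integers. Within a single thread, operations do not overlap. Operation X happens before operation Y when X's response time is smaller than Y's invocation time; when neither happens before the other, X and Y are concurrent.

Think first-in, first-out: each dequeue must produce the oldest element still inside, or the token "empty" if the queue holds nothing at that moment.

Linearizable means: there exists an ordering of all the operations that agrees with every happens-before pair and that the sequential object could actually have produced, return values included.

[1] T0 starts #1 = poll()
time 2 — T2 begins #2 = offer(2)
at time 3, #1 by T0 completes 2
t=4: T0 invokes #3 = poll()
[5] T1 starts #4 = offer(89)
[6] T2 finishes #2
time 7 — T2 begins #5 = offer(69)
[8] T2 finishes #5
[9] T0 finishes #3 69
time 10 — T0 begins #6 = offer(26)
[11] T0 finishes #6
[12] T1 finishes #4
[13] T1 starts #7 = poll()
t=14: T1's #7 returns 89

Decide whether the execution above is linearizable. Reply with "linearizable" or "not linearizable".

linearizable

a witness: #2, #1, #5, #3, #4, #6, #7
step 1: #2 offer(2) — queue <2>
step 2: #1 poll() → 2 — queue <>
step 3: #5 offer(69) — queue <69>
step 4: #3 poll() → 69 — queue <>
step 5: #4 offer(89) — queue <89>
step 6: #6 offer(26) — queue <89,26>
step 7: #7 poll() → 89 — queue <26>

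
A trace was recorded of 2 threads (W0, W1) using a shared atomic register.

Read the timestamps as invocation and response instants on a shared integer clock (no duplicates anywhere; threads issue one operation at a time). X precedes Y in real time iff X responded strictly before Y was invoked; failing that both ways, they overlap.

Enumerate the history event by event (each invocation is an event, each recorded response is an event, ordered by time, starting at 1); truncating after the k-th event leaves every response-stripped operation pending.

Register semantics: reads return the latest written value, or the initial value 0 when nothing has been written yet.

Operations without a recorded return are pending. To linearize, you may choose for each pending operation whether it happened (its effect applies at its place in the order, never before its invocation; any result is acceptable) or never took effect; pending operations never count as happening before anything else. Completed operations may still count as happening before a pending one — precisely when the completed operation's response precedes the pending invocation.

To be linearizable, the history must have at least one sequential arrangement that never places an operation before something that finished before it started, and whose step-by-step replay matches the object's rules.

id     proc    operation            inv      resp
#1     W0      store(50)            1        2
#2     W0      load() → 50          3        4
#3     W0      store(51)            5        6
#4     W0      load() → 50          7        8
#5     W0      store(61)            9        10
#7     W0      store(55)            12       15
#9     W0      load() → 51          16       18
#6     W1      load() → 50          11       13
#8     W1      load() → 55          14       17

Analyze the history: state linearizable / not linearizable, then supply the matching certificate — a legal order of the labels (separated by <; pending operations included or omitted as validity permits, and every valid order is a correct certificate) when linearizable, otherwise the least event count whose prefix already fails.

not linearizable — minimal violating prefix: 8 events

prefix check: 1..7 passes, 1..8 fails once #4's time-8 response joins
exhaustive check: the 4 completed atomic register ops admit one real-time order; illegal
sample order #1, #2, #3, #4 stalls at step 4 — #4 load() → 50 has no legal effect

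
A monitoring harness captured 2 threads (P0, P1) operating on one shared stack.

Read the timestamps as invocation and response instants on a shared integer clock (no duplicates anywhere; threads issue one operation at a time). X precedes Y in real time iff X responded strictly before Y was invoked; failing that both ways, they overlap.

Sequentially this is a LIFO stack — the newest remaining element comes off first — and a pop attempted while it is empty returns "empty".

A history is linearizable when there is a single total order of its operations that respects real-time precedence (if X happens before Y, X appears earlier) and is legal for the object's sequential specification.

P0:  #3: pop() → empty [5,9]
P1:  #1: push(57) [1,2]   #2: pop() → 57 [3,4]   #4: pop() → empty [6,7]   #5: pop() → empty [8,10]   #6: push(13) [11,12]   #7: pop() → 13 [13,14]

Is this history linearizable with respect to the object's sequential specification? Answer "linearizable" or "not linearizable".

witness order: #1, #2, #3, #4, #5, #6, #7
1. #1 push(57), leaving stack <57>
2. #2 pop() → 57, leaving stack <>
3. #3 pop() → empty, leaving stack <>
4. #4 pop() → empty, leaving stack <>
5. #5 pop() → empty, leaving stack <>
6. #6 push(13), leaving stack <13>
7. #7 pop() → 13, leaving stack <>

linearizable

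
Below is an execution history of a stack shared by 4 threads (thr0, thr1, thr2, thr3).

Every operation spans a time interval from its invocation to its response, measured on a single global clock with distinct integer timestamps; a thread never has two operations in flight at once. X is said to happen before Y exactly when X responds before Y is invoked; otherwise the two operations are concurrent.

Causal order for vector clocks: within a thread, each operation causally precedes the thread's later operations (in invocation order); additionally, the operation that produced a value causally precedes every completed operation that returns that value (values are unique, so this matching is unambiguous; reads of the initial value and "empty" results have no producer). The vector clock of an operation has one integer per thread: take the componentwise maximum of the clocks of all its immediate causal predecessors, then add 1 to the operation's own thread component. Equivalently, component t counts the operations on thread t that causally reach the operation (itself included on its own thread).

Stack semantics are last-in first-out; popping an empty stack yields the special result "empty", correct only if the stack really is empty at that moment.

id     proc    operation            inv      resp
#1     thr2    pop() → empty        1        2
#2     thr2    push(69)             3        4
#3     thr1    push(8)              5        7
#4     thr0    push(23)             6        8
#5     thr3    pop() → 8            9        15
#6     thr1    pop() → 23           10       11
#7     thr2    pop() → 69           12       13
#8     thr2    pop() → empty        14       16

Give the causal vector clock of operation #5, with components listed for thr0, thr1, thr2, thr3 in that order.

(0, 1, 0, 1)

#1, invoked 1, has no incoming edges; only thr2's bump applies → (0, 0, 1, 0)
#3, invoked 5, has no incoming edges; only thr1's bump applies → (0, 1, 0, 0)
#4, invoked 6, has no incoming edges; only thr0's bump applies → (1, 0, 0, 0)
from VC(#1)=(0, 0, 1, 0), #2 (invoked 3) maxes components and bumps thr2 → (0, 0, 2, 0)
from VC(#3)=(0, 1, 0, 0), #5 (invoked 9) maxes components and bumps thr3 → (0, 1, 0, 1)
from VC(#2)=(0, 0, 2, 0), #7 (invoked 12) maxes components and bumps thr2 → (0, 0, 3, 0)
from VC(#3)=(0, 1, 0, 0), VC(#4)=(1, 0, 0, 0), #6 (invoked 10) maxes components and bumps thr1 → (1, 2, 0, 0)
from VC(#7)=(0, 0, 3, 0), #8 (invoked 14) maxes components and bumps thr2 → (0, 0, 4, 0)
target: VC(#5) = (0, 1, 0, 1)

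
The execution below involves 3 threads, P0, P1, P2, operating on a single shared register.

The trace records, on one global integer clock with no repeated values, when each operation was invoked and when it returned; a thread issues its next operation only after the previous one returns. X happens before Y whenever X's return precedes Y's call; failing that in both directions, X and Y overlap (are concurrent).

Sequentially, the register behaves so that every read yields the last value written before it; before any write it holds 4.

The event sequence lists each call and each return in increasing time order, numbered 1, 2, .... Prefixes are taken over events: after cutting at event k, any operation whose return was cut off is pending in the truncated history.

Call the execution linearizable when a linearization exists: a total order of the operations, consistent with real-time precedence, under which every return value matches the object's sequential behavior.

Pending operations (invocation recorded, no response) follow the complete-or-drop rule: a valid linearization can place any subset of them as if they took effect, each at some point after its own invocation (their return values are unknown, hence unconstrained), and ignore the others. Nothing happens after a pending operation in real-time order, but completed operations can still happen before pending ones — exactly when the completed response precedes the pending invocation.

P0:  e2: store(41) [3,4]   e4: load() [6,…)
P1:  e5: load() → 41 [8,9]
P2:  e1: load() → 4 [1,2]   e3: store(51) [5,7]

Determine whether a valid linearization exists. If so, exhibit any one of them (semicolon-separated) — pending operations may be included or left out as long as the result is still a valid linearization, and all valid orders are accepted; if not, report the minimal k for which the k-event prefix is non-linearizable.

not linearizable — minimal violating prefix: 9 events

events 1..8 are fine; event 9 — the response of e5 at time 9 — makes the prefix non-linearizable
exhaustive check: the 4 completed register ops admit one real-time order; illegal
no escape via the 1 pending operation (e4): every completion choice fails
sample order e1, e2, e3, e5 (pending dropped) stalls at step 4 — e5 load() → 41 has no legal effect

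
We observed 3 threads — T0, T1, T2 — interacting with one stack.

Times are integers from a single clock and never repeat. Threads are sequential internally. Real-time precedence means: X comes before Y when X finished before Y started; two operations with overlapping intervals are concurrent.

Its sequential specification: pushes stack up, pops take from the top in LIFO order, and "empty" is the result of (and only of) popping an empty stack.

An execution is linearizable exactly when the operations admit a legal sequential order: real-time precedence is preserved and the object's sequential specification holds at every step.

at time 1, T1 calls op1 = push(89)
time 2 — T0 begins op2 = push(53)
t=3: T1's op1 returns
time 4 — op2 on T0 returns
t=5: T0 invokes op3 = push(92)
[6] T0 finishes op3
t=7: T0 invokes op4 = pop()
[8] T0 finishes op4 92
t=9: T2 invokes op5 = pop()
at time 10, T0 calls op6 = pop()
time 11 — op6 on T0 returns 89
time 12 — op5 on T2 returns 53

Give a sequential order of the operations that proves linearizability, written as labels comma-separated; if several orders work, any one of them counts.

after step 1 (op1 push(89)): stack <89>
after step 2 (op2 push(53)): stack <89,53>
after step 3 (op3 push(92)): stack <89,53,92>
after step 4 (op4 pop() → 92): stack <89,53>
after step 5 (op5 pop() → 53): stack <89>
after step 6 (op6 pop() → 89): stack <>

op1, op2, op3, op4, op5, op6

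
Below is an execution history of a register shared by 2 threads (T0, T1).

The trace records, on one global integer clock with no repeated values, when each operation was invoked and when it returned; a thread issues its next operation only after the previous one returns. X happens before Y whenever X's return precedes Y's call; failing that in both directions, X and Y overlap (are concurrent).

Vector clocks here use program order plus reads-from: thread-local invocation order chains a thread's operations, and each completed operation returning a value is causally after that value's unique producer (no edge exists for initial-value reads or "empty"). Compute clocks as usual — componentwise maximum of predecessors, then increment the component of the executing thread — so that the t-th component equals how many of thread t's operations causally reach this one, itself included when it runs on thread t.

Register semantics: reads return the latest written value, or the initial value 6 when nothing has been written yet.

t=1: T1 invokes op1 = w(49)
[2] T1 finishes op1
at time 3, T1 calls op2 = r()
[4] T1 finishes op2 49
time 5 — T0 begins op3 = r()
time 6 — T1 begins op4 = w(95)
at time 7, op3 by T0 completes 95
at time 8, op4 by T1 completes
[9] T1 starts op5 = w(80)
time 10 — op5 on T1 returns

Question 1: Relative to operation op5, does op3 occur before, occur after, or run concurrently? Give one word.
Answer: before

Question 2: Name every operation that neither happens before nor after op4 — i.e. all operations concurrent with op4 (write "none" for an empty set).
Answer: op3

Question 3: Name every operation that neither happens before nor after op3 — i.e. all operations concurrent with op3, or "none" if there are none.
Answer: op4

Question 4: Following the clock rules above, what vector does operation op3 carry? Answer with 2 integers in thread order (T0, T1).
Answer: (1, 3)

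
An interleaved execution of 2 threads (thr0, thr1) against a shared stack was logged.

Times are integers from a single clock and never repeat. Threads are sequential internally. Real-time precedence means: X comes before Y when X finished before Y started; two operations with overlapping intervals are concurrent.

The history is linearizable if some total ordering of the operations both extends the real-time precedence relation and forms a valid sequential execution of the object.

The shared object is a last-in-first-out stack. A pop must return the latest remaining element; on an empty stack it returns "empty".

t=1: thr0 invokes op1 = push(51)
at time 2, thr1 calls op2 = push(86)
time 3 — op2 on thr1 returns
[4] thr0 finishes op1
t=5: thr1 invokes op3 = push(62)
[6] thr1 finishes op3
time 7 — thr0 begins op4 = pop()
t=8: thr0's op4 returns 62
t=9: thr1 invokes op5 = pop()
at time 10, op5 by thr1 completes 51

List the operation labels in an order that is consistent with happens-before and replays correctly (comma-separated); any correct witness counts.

step 1: op2 push(86) — stack <86>
step 2: op1 push(51) — stack <86,51>
step 3: op3 push(62) — stack <86,51,62>
step 4: op4 pop() → 62 — stack <86,51>
step 5: op5 pop() → 51 — stack <86>

op2, op1, op3, op4, op5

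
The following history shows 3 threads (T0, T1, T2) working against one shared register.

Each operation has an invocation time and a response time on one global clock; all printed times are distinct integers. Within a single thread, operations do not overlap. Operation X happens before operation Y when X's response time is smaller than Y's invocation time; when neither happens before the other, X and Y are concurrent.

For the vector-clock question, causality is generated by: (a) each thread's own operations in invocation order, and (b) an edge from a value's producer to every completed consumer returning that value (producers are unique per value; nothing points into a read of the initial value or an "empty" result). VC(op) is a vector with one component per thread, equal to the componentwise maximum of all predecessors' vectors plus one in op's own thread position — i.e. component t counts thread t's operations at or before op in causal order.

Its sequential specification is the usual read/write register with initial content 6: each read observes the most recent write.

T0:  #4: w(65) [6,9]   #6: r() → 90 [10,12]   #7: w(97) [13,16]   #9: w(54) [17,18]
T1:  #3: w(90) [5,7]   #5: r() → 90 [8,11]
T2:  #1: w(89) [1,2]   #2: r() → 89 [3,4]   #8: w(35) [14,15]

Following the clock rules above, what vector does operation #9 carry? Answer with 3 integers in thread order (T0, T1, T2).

VC(#1, invoked at 1): no causal predecessors; +1 on T2 → (0, 0, 1)
VC(#3, invoked at 5): no causal predecessors; +1 on T1 → (0, 1, 0)
VC(#4, invoked at 6): no causal predecessors; +1 on T0 → (1, 0, 0)
VC(#2, invoked at 3): max of VC(#1)=(0, 0, 1), then +1 on thread T2 → (0, 0, 2)
VC(#5, invoked at 8): max of VC(#3)=(0, 1, 0), then +1 on thread T1 → (0, 2, 0)
VC(#8, invoked at 14): max of VC(#2)=(0, 0, 2), then +1 on thread T2 → (0, 0, 3)
VC(#6, invoked at 10): max of VC(#3)=(0, 1, 0), VC(#4)=(1, 0, 0), then +1 on thread T0 → (2, 1, 0)
VC(#7, invoked at 13): max of VC(#6)=(2, 1, 0), then +1 on thread T0 → (3, 1, 0)
VC(#9, invoked at 17): max of VC(#7)=(3, 1, 0), then +1 on thread T0 → (4, 1, 0)
target: VC(#9) = (4, 1, 0)

(4, 1, 0)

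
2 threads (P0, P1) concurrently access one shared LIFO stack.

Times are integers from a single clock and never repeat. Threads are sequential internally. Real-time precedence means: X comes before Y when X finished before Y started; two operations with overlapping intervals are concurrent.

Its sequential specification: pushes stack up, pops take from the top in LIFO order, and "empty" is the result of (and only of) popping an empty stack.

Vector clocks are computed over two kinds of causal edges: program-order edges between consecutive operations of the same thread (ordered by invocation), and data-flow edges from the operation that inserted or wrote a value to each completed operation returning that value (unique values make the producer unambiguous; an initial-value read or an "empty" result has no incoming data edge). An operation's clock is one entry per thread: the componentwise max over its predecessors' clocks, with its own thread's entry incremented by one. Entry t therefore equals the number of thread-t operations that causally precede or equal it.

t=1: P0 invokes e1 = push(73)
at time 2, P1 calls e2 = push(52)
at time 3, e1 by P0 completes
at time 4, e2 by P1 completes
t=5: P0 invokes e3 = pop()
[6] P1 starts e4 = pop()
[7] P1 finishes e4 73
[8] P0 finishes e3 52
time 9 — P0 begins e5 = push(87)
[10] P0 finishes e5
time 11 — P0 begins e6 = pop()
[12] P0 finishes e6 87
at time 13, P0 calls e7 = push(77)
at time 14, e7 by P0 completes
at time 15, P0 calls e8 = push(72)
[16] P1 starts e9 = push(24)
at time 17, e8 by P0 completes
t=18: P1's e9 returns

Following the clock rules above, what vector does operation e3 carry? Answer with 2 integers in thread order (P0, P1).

e2 (invocation 2): nothing precedes it; P1's component alone gives (0, 1)
e1 (invocation 1): nothing precedes it; P0's component alone gives (1, 0)
e4, invoked 6, takes VC(e1)=(1, 0), VC(e2)=(0, 1) under max, adds 1 for P1 → (1, 2)
e3, invoked 5, takes VC(e1)=(1, 0), VC(e2)=(0, 1) under max, adds 1 for P0 → (2, 1)
e9, invoked 16, takes VC(e4)=(1, 2) under max, adds 1 for P1 → (1, 3)
e5, invoked 9, takes VC(e3)=(2, 1) under max, adds 1 for P0 → (3, 1)
e6, invoked 11, takes VC(e5)=(3, 1) under max, adds 1 for P0 → (4, 1)
e7, invoked 13, takes VC(e6)=(4, 1) under max, adds 1 for P0 → (5, 1)
e8, invoked 15, takes VC(e7)=(5, 1) under max, adds 1 for P0 → (6, 1)
target: VC(e3) = (2, 1)

(2, 1)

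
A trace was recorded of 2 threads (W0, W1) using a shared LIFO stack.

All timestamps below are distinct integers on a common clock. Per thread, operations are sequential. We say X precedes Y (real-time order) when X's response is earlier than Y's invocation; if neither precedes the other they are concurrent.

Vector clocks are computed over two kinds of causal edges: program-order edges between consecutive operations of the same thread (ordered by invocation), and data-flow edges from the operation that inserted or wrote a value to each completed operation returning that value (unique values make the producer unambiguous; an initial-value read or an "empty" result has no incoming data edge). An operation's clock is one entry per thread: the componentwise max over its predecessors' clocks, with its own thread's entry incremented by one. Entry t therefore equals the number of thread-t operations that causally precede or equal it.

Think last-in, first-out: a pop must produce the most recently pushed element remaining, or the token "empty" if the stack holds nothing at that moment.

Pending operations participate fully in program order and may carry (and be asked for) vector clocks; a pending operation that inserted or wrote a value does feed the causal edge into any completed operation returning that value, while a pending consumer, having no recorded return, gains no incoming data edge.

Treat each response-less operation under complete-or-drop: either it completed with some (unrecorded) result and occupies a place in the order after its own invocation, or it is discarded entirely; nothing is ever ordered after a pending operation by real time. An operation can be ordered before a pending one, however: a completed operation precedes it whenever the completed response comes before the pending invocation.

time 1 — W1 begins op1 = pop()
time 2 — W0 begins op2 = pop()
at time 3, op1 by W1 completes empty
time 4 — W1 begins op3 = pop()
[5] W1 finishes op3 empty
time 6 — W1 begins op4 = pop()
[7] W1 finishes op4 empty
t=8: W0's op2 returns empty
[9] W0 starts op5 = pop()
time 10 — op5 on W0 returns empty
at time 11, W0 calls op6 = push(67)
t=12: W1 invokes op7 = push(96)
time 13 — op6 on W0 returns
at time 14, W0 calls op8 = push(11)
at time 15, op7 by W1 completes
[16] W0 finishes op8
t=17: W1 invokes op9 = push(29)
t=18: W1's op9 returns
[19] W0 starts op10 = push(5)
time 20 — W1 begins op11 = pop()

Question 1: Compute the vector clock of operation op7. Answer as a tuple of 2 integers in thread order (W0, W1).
Answer: (0, 4)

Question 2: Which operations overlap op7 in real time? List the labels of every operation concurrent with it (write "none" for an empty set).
Answer: op6, op8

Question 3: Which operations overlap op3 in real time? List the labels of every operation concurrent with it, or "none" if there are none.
Answer: op2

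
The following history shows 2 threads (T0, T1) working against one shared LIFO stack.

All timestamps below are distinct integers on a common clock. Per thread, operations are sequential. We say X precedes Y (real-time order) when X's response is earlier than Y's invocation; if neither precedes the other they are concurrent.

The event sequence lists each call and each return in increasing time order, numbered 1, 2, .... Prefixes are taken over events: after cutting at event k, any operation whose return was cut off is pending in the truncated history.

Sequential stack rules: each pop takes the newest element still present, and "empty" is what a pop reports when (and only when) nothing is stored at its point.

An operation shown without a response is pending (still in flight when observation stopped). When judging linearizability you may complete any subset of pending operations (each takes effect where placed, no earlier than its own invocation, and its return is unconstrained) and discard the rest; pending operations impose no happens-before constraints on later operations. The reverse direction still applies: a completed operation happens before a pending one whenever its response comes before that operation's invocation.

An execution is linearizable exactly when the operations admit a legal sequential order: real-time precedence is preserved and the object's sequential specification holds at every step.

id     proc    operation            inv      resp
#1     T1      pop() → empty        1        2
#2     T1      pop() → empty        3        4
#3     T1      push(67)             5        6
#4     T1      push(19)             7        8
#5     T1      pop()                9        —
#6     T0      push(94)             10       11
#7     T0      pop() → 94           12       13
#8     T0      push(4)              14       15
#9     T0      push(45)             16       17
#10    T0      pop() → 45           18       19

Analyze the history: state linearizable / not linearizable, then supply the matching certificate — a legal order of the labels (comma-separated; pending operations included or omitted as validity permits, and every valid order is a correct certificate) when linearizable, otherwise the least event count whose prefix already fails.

after step 1 (#1 pop() → empty): stack <>
after step 2 (#2 pop() → empty): stack <>
after step 3 (#3 push(67)): stack <67>
after step 4 (#4 push(19)): stack <67,19>
after step 5 (#5 pop() (pending, included)): stack <67>
after step 6 (#6 push(94)): stack <67,94>
after step 7 (#7 pop() → 94): stack <67>
after step 8 (#8 push(4)): stack <67,4>
after step 9 (#9 push(45)): stack <67,4,45>
after step 10 (#10 pop() → 45): stack <67,4>

linearizable — witness: #1, #2, #3, #4, #5, #6, #7, #8, #9, #10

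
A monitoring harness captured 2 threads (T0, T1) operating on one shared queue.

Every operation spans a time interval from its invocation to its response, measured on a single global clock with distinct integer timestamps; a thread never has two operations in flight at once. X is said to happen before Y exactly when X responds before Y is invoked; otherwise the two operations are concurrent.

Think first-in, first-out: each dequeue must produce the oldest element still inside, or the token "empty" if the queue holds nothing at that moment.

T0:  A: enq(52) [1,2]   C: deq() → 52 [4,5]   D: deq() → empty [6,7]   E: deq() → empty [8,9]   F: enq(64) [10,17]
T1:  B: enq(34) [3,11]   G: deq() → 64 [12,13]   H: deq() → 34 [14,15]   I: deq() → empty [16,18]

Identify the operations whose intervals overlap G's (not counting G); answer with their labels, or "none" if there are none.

F

G runs from 12 to 13; window-overlapping ops are concurrent
A [1,2]: before
B [3,11]: before
C [4,5]: before
D [6,7]: before
E [8,9]: before
F [10,17]: concurrent
H [14,15]: after
I [16,18]: after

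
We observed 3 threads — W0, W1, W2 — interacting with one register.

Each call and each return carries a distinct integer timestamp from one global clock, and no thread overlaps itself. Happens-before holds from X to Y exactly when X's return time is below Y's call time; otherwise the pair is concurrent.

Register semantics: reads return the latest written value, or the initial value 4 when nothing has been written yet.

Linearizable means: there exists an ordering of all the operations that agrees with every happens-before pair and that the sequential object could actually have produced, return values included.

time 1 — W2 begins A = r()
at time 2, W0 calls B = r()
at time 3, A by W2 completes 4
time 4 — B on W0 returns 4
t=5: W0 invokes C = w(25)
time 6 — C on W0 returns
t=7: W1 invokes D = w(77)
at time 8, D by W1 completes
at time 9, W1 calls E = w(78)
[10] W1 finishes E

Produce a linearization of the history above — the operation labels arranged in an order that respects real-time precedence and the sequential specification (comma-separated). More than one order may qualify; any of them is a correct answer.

after step 1 (A r() → 4): value 4
after step 2 (B r() → 4): value 4
after step 3 (C w(25)): value 25
after step 4 (D w(77)): value 77
after step 5 (E w(78)): value 78

A, B, C, D, E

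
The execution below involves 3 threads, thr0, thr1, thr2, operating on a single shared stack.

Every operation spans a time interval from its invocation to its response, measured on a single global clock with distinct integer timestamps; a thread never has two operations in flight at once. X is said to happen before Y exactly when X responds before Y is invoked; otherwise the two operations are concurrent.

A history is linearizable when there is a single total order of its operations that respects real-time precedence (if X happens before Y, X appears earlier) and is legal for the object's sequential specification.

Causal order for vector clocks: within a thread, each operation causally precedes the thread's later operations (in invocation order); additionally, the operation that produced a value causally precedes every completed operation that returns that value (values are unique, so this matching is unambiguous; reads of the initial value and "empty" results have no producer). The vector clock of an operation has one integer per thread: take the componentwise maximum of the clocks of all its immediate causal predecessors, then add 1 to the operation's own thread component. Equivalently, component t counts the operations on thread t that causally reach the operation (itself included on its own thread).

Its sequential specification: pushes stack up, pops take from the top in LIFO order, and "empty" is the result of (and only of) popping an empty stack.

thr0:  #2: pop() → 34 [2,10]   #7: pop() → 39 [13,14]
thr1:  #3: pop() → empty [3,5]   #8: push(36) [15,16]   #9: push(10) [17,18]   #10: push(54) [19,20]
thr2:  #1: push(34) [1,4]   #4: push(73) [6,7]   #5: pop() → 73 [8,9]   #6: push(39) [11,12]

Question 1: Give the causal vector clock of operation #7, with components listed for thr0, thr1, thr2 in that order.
Answer: (2, 0, 4)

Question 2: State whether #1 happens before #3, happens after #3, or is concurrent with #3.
Answer: concurrent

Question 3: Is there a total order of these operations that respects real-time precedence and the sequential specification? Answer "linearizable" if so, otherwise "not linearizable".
linearizable

one valid linearization: #1, #2, #3, #4, #5, #6, #7, #8, #9, #10
step 1: #1 push(34) — stack <34>
step 2: #2 pop() → 34 — stack <>
step 3: #3 pop() → empty — stack <>
step 4: #4 push(73) — stack <73>
step 5: #5 pop() → 73 — stack <>
step 6: #6 push(39) — stack <39>
step 7: #7 pop() → 39 — stack <>
step 8: #8 push(36) — stack <36>
step 9: #9 push(10) — stack <36,10>
step 10: #10 push(54) — stack <36,10,54>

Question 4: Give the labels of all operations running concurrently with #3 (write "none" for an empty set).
Answer: #1, #2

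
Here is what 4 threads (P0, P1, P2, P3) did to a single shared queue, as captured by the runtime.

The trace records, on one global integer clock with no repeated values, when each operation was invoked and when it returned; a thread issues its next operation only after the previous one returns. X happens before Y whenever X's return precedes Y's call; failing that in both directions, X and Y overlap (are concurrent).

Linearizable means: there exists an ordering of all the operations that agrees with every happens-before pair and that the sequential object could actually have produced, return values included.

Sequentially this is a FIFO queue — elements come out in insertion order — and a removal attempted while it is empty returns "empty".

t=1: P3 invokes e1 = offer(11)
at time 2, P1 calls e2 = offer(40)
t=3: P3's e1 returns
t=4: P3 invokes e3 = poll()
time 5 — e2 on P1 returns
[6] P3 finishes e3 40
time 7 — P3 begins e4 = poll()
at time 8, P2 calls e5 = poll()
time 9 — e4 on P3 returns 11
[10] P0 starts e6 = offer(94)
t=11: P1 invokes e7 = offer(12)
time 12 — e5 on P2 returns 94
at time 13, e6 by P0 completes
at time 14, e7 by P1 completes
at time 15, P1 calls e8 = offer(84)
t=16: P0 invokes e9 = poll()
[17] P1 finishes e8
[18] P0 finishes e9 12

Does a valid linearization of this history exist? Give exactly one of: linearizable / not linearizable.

linearizable

witness order: e2, e1, e3, e4, e6, e5, e7, e8, e9
step 1: e2 offer(40) — queue <40>
step 2: e1 offer(11) — queue <40,11>
step 3: e3 poll() → 40 — queue <11>
step 4: e4 poll() → 11 — queue <>
step 5: e6 offer(94) — queue <94>
step 6: e5 poll() → 94 — queue <>
step 7: e7 offer(12) — queue <12>
step 8: e8 offer(84) — queue <12,84>
step 9: e9 poll() → 12 — queue <84>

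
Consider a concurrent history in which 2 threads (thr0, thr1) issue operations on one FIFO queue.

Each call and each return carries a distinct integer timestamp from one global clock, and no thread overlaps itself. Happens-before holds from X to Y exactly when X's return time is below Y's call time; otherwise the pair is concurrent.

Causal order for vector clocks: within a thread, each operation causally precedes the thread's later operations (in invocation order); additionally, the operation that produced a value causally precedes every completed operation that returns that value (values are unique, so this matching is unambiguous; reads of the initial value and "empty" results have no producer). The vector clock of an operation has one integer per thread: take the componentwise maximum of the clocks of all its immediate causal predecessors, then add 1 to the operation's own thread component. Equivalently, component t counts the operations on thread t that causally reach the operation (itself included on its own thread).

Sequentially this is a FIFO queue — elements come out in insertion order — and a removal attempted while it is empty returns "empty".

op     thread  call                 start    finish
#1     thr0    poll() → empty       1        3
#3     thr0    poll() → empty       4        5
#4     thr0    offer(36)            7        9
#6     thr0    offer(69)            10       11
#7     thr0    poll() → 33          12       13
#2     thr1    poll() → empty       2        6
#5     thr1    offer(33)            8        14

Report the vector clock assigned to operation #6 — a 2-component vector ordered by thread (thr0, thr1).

root op #2, invoked 2: fresh clock plus thr1's own tick → (0, 1)
root op #1, invoked 1: fresh clock plus thr0's own tick → (1, 0)
#5, invoked 8, takes VC(#2)=(0, 1) under max, adds 1 for thr1 → (0, 2)
#3, invoked 4, takes VC(#1)=(1, 0) under max, adds 1 for thr0 → (2, 0)
#4, invoked 7, takes VC(#3)=(2, 0) under max, adds 1 for thr0 → (3, 0)
#6, invoked 10, takes VC(#4)=(3, 0) under max, adds 1 for thr0 → (4, 0)
#7, invoked 12, takes VC(#5)=(0, 2), VC(#6)=(4, 0) under max, adds 1 for thr0 → (5, 2)
target: VC(#6) = (4, 0)

(4, 0)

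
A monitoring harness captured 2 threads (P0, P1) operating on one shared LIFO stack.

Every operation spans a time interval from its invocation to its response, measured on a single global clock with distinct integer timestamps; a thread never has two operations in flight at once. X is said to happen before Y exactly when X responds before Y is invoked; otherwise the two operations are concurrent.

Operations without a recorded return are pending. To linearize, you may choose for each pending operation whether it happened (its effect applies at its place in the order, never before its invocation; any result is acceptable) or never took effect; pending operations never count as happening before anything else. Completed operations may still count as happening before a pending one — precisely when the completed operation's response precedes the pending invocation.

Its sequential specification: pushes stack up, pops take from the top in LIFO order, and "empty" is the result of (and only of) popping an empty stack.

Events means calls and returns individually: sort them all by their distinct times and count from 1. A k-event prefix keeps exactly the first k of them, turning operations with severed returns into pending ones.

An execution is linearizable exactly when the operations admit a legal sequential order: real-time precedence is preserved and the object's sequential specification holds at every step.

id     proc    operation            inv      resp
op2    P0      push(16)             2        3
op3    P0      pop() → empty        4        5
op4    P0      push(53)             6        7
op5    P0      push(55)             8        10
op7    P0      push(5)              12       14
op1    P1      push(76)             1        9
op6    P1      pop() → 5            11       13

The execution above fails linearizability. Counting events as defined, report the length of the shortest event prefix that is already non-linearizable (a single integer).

one valid order for events 1..4 is op1, op2:
after step 1 (op1 push(76) (pending, included)): stack <76>
after step 2 (op2 push(16)): stack <76,16>
once event 5 joins (op3's response, time 5), exhaustive search finds no witness
no escape via the 1 pending operation (op1): every completion choice fails
for example op2, op3 (pending dropped) fails at step 2: op3 pop() → empty is not legal there

5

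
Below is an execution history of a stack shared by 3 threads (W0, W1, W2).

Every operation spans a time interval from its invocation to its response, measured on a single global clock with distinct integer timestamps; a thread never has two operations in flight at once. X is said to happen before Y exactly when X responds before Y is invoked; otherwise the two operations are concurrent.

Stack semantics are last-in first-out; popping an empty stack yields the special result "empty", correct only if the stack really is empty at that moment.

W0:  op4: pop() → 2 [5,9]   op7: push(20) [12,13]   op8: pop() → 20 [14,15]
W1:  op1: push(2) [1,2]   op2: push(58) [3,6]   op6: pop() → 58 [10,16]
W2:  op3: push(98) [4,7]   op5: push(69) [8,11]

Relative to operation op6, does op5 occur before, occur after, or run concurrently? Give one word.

concurrent

op5 spans [8,11], op6 spans [10,16]
the intervals overlap in both directions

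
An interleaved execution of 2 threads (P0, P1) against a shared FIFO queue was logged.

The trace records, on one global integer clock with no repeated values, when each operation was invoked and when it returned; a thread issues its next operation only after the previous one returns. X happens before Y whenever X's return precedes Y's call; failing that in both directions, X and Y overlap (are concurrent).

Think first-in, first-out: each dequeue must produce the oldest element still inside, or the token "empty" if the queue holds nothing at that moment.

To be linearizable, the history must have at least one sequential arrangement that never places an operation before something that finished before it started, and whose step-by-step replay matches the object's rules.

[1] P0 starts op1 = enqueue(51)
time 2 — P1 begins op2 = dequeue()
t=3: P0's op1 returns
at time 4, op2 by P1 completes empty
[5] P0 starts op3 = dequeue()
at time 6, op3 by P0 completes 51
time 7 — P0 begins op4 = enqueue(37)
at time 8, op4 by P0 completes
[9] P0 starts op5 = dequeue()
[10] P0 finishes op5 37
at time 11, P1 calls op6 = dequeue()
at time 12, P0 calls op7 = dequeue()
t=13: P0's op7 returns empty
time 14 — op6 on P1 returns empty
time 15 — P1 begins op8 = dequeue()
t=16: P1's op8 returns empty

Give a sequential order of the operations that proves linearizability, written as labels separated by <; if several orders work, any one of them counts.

step 1: op2 dequeue() → empty — queue <>
step 2: op1 enqueue(51) — queue <51>
step 3: op3 dequeue() → 51 — queue <>
step 4: op4 enqueue(37) — queue <37>
step 5: op5 dequeue() → 37 — queue <>
step 6: op6 dequeue() → empty — queue <>
step 7: op7 dequeue() → empty — queue <>
step 8: op8 dequeue() → empty — queue <>

op2 < op1 < op3 < op4 < op5 < op6 < op7 < op8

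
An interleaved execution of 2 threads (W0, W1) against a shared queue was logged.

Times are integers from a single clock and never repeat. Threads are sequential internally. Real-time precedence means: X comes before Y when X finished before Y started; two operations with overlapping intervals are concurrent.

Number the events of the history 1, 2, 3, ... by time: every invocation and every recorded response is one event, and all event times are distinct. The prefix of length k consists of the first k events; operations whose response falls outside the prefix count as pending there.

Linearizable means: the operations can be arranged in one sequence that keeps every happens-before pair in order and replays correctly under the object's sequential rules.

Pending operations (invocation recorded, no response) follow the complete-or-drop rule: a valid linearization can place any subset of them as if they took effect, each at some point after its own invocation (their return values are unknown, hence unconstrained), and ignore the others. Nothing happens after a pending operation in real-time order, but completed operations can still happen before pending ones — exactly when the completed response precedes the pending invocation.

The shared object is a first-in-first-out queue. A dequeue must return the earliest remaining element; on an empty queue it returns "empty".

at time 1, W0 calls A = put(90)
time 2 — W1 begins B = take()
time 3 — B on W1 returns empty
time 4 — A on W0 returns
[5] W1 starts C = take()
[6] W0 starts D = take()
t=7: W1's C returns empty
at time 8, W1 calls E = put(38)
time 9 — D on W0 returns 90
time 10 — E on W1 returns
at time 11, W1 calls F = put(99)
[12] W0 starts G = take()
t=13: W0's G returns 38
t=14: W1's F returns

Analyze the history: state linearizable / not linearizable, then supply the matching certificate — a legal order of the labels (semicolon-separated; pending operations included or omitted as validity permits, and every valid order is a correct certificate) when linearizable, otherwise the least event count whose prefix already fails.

after step 1 (B take() → empty): queue <>
after step 2 (A put(90)): queue <90>
after step 3 (D take() → 90): queue <>
after step 4 (C take() → empty): queue <>
after step 5 (E put(38)): queue <38>
after step 6 (F put(99)): queue <38,99>
after step 7 (G take() → 38): queue <99>

linearizable — witness: B; A; D; C; E; F; G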